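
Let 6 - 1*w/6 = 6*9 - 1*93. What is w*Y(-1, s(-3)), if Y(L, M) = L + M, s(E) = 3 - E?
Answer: 1350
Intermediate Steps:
w = 270 (w = 36 - 6*(6*9 - 1*93) = 36 - 6*(54 - 93) = 36 - 6*(-39) = 36 + 234 = 270)
w*Y(-1, s(-3)) = 270*(-1 + (3 - 1*(-3))) = 270*(-1 + (3 + 3)) = 270*(-1 + 6) = 270*5 = 1350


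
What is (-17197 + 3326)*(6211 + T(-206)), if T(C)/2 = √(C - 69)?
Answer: -86152781 - 138710*I*√11 ≈ -8.6153e+7 - 4.6005e+5*I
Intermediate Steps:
T(C) = 2*√(-69 + C) (T(C) = 2*√(C - 69) = 2*√(-69 + C))
(-17197 + 3326)*(6211 + T(-206)) = (-17197 + 3326)*(6211 + 2*√(-69 - 206)) = -13871*(6211 + 2*√(-275)) = -13871*(6211 + 2*(5*I*√11)) = -13871*(6211 + 10*I*√11) = -86152781 - 138710*I*√11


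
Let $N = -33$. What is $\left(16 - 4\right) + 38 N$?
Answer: $-1242$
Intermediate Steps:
$\left(16 - 4\right) + 38 N = \left(16 - 4\right) + 38 \left(-33\right) = \left(16 - 4\right) - 1254 = 12 - 1254 = -1242$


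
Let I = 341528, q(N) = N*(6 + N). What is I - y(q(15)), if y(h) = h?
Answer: 341213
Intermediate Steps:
I - y(q(15)) = 341528 - 15*(6 + 15) = 341528 - 15*21 = 341528 - 1*315 = 341528 - 315 = 341213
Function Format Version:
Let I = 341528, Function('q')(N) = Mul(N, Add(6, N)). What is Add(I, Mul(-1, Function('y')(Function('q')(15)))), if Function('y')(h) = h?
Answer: 341213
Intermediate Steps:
Add(I, Mul(-1, Function('y')(Function('q')(15)))) = Add(341528, Mul(-1, Mul(15, Add(6, 15)))) = Add(341528, Mul(-1, Mul(15, 21))) = Add(341528, Mul(-1, 315)) = Add(341528, -315) = 341213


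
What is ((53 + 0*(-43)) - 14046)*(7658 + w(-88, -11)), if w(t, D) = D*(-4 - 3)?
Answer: -108235855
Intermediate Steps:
w(t, D) = -7*D (w(t, D) = D*(-7) = -7*D)
((53 + 0*(-43)) - 14046)*(7658 + w(-88, -11)) = ((53 + 0*(-43)) - 14046)*(7658 - 7*(-11)) = ((53 + 0) - 14046)*(7658 + 77) = (53 - 14046)*7735 = -13993*7735 = -108235855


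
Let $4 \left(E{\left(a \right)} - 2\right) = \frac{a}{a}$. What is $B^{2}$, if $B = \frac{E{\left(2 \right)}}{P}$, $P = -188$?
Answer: $\frac{81}{565504} \approx 0.00014324$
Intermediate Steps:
$E{\left(a \right)} = \frac{9}{4}$ ($E{\left(a \right)} = 2 + \frac{a \frac{1}{a}}{4} = 2 + \frac{1}{4} \cdot 1 = 2 + \frac{1}{4} = \frac{9}{4}$)
$B = - \frac{9}{752}$ ($B = \frac{9}{4 \left(-188\right)} = \frac{9}{4} \left(- \frac{1}{188}\right) = - \frac{9}{752} \approx -0.011968$)
$B^{2} = \left(- \frac{9}{752}\right)^{2} = \frac{81}{565504}$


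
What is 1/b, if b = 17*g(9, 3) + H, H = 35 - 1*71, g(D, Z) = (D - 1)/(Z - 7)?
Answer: -1/70 ≈ -0.014286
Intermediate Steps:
g(D, Z) = (-1 + D)/(-7 + Z)
H = -36 (H = 35 - 71 = -36)
b = -70 (b = 17*((-1 + 9)/(-7 + 3)) - 36 = 17*(8/(-4)) - 36 = 17*(-¼*8) - 36 = 17*(-2) - 36 = -34 - 36 = -70)
1/b = 1/(-70) = -1/70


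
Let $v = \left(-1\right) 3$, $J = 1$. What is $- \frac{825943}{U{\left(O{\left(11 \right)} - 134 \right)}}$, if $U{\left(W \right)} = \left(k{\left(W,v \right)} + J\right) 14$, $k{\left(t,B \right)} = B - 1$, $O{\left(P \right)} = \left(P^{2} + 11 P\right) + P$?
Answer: $\frac{825943}{42} \approx 19665.0$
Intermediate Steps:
$O{\left(P \right)} = P^{2} + 12 P$
$v = -3$
$k{\left(t,B \right)} = -1 + B$ ($k{\left(t,B \right)} = B - 1 = -1 + B$)
$U{\left(W \right)} = -42$ ($U{\left(W \right)} = \left(\left(-1 - 3\right) + 1\right) 14 = \left(-4 + 1\right) 14 = \left(-3\right) 14 = -42$)
$- \frac{825943}{U{\left(O{\left(11 \right)} - 134 \right)}} = - \frac{825943}{-42} = \left(-825943\right) \left(- \frac{1}{42}\right) = \frac{825943}{42}$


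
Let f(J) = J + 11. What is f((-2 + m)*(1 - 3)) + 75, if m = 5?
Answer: 80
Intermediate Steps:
f(J) = 11 + J
f((-2 + m)*(1 - 3)) + 75 = (11 + (-2 + 5)*(1 - 3)) + 75 = (11 + 3*(-2)) + 75 = (11 - 6) + 75 = 5 + 75 = 80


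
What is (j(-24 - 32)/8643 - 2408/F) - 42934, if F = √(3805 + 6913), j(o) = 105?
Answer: -123692819/2881 - 1204*√10718/5359 ≈ -42957.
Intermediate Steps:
F = √10718 ≈ 103.53
(j(-24 - 32)/8643 - 2408/F) - 42934 = (105/8643 - 2408*√10718/10718) - 42934 = (105*(1/8643) - 1204*√10718/5359) - 42934 = (35/2881 - 1204*√10718/5359) - 42934 = -123692819/2881 - 1204*√10718/5359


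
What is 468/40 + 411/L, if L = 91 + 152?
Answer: 10847/810 ≈ 13.391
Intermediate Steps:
L = 243
468/40 + 411/L = 468/40 + 411/243 = 468*(1/40) + 411*(1/243) = 117/10 + 137/81 = 10847/810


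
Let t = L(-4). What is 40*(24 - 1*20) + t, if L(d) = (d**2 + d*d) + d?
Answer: 188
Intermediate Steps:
L(d) = d + 2*d**2 (L(d) = (d**2 + d**2) + d = 2*d**2 + d = d + 2*d**2)
t = 28 (t = -4*(1 + 2*(-4)) = -4*(1 - 8) = -4*(-7) = 28)
40*(24 - 1*20) + t = 40*(24 - 1*20) + 28 = 40*(24 - 20) + 28 = 40*4 + 28 = 160 + 28 = 188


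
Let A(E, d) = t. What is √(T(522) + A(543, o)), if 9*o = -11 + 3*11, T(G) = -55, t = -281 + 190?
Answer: I*√146 ≈ 12.083*I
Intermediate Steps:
t = -91
o = 22/9 (o = (-11 + 3*11)/9 = (-11 + 33)/9 = (⅑)*22 = 22/9 ≈ 2.4444)
A(E, d) = -91
√(T(522) + A(543, o)) = √(-55 - 91) = √(-146) = I*√146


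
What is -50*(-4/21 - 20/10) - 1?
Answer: 2279/21 ≈ 108.52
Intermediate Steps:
-50*(-4/21 - 20/10) - 1 = -50*(-4*1/21 - 20*1/10) - 1 = -50*(-4/21 - 2) - 1 = -50*(-46/21) - 1 = 2300/21 - 1 = 2279/21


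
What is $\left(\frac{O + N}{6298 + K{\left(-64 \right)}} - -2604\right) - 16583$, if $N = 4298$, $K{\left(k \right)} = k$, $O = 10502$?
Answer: $- \frac{43565143}{3117} \approx -13977.0$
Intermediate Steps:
$\left(\frac{O + N}{6298 + K{\left(-64 \right)}} - -2604\right) - 16583 = \left(\frac{10502 + 4298}{6298 - 64} - -2604\right) - 16583 = \left(\frac{14800}{6234} + 2604\right) - 16583 = \left(14800 \cdot \frac{1}{6234} + 2604\right) - 16583 = \left(\frac{7400}{3117} + 2604\right) - 16583 = \frac{8124068}{3117} - 16583 = - \frac{43565143}{3117}$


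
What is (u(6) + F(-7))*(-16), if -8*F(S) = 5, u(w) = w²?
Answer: -566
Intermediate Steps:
F(S) = -5/8 (F(S) = -⅛*5 = -5/8)
(u(6) + F(-7))*(-16) = (6² - 5/8)*(-16) = (36 - 5/8)*(-16) = (283/8)*(-16) = -566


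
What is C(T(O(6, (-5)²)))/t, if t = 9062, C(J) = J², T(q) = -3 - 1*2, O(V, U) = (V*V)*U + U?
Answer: 25/9062 ≈ 0.0027588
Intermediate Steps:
O(V, U) = U + U*V² (O(V, U) = V²*U + U = U*V² + U = U + U*V²)
T(q) = -5 (T(q) = -3 - 2 = -5)
C(T(O(6, (-5)²)))/t = (-5)²/9062 = 25*(1/9062) = 25/9062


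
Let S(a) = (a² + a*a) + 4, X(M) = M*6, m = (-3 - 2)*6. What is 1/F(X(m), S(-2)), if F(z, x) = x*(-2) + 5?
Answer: -1/19 ≈ -0.052632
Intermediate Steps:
m = -30 (m = -5*6 = -30)
X(M) = 6*M
S(a) = 4 + 2*a² (S(a) = (a² + a²) + 4 = 2*a² + 4 = 4 + 2*a²)
F(z, x) = 5 - 2*x (F(z, x) = -2*x + 5 = 5 - 2*x)
1/F(X(m), S(-2)) = 1/(5 - 2*(4 + 2*(-2)²)) = 1/(5 - 2*(4 + 2*4)) = 1/(5 - 2*(4 + 8)) = 1/(5 - 2*12) = 1/(5 - 24) = 1/(-19) = -1/19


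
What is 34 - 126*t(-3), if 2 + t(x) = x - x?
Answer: 286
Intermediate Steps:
t(x) = -2 (t(x) = -2 + (x - x) = -2 + 0 = -2)
34 - 126*t(-3) = 34 - 126*(-2) = 34 + 252 = 286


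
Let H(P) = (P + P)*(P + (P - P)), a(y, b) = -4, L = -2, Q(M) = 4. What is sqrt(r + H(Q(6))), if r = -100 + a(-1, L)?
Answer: 6*I*sqrt(2) ≈ 8.4853*I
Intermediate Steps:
H(P) = 2*P**2 (H(P) = (2*P)*(P + 0) = (2*P)*P = 2*P**2)
r = -104 (r = -100 - 4 = -104)
sqrt(r + H(Q(6))) = sqrt(-104 + 2*4**2) = sqrt(-104 + 2*16) = sqrt(-104 + 32) = sqrt(-72) = 6*I*sqrt(2)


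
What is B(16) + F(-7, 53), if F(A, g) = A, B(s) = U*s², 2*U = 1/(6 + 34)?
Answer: -19/5 ≈ -3.8000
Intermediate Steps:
U = 1/80 (U = 1/(2*(6 + 34)) = (½)/40 = (½)*(1/40) = 1/80 ≈ 0.012500)
B(s) = s²/80
B(16) + F(-7, 53) = (1/80)*16² - 7 = (1/80)*256 - 7 = 16/5 - 7 = -19/5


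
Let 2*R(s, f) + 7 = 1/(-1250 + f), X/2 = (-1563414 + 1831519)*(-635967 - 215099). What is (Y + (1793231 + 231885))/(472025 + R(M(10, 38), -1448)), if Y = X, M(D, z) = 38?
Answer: -2462454211318624/2547028013 ≈ -9.6680e+5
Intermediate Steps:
X = -456350099860 (X = 2*((-1563414 + 1831519)*(-635967 - 215099)) = 2*(268105*(-851066)) = 2*(-228175049930) = -456350099860)
Y = -456350099860
R(s, f) = -7/2 + 1/(2*(-1250 + f))
(Y + (1793231 + 231885))/(472025 + R(M(10, 38), -1448)) = (-456350099860 + (1793231 + 231885))/(472025 + (8751 - 7*(-1448))/(2*(-1250 - 1448))) = (-456350099860 + 2025116)/(472025 + (1/2)*(8751 + 10136)/(-2698)) = -456348074744/(472025 + (1/2)*(-1/2698)*18887) = -456348074744/(472025 - 18887/5396) = -456348074744/2547028013/5396 = -456348074744*5396/2547028013 = -2462454211318624/2547028013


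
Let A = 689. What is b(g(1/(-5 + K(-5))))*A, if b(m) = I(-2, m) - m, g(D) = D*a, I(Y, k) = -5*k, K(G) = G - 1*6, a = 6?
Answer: 6201/4 ≈ 1550.3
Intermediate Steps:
K(G) = -6 + G (K(G) = G - 6 = -6 + G)
g(D) = 6*D (g(D) = D*6 = 6*D)
b(m) = -6*m (b(m) = -5*m - m = -6*m)
b(g(1/(-5 + K(-5))))*A = -36/(-5 + (-6 - 5))*689 = -36/(-5 - 11)*689 = -36/(-16)*689 = -36*(-1)/16*689 = -6*(-3/8)*689 = (9/4)*689 = 6201/4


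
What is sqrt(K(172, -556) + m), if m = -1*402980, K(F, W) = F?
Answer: 2*I*sqrt(100702) ≈ 634.67*I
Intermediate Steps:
m = -402980
sqrt(K(172, -556) + m) = sqrt(172 - 402980) = sqrt(-402808) = 2*I*sqrt(100702)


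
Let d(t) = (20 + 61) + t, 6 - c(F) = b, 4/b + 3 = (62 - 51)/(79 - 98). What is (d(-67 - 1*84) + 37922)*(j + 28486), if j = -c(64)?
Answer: 18325705132/17 ≈ 1.0780e+9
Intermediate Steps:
b = -19/17 (b = 4/(-3 + (62 - 51)/(79 - 98)) = 4/(-3 + 11/(-19)) = 4/(-3 + 11*(-1/19)) = 4/(-3 - 11/19) = 4/(-68/19) = 4*(-19/68) = -19/17 ≈ -1.1176)
c(F) = 121/17 (c(F) = 6 - 1*(-19/17) = 6 + 19/17 = 121/17)
j = -121/17 (j = -1*121/17 = -121/17 ≈ -7.1176)
d(t) = 81 + t
(d(-67 - 1*84) + 37922)*(j + 28486) = ((81 + (-67 - 1*84)) + 37922)*(-121/17 + 28486) = ((81 + (-67 - 84)) + 37922)*(484141/17) = ((81 - 151) + 37922)*(484141/17) = (-70 + 37922)*(484141/17) = 37852*(484141/17) = 18325705132/17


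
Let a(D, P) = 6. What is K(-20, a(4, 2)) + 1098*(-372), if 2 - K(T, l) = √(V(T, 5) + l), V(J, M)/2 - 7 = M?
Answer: -408454 - √30 ≈ -4.0846e+5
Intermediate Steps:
V(J, M) = 14 + 2*M
K(T, l) = 2 - √(24 + l) (K(T, l) = 2 - √((14 + 2*5) + l) = 2 - √((14 + 10) + l) = 2 - √(24 + l))
K(-20, a(4, 2)) + 1098*(-372) = (2 - √(24 + 6)) + 1098*(-372) = (2 - √30) - 408456 = -408454 - √30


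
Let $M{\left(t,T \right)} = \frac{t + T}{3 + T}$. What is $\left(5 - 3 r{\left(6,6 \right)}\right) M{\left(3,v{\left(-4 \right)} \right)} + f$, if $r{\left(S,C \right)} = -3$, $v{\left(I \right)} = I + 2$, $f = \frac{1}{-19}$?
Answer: $\frac{265}{19} \approx 13.947$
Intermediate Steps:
$f = - \frac{1}{19} \approx -0.052632$
$v{\left(I \right)} = 2 + I$
$M{\left(t,T \right)} = \frac{T + t}{3 + T}$
$\left(5 - 3 r{\left(6,6 \right)}\right) M{\left(3,v{\left(-4 \right)} \right)} + f = \left(5 - -9\right) \frac{\left(2 - 4\right) + 3}{3 + \left(2 - 4\right)} - \frac{1}{19} = \left(5 + 9\right) \frac{-2 + 3}{3 - 2} - \frac{1}{19} = 14 \cdot 1^{-1} \cdot 1 - \frac{1}{19} = 14 \cdot 1 \cdot 1 - \frac{1}{19} = 14 \cdot 1 - \frac{1}{19} = 14 - \frac{1}{19} = \frac{265}{19}$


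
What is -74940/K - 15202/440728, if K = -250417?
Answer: 14610658543/55182891788 ≈ 0.26477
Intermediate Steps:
-74940/K - 15202/440728 = -74940/(-250417) - 15202/440728 = -74940*(-1/250417) - 15202*1/440728 = 74940/250417 - 7601/220364 = 14610658543/55182891788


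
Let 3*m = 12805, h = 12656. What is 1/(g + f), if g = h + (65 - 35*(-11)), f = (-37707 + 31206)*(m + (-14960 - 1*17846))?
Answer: 1/185536477 ≈ 5.3898e-9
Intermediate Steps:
m = 12805/3 (m = (⅓)*12805 = 12805/3 ≈ 4268.3)
f = 185523371 (f = (-37707 + 31206)*(12805/3 + (-14960 - 1*17846)) = -6501*(12805/3 + (-14960 - 17846)) = -6501*(12805/3 - 32806) = -6501*(-85613/3) = 185523371)
g = 13106 (g = 12656 + (65 - 35*(-11)) = 12656 + (65 + 385) = 12656 + 450 = 13106)
1/(g + f) = 1/(13106 + 185523371) = 1/185536477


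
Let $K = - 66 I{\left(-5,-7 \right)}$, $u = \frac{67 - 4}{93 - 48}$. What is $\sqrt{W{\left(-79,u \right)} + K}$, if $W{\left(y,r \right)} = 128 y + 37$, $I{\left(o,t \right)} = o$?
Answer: $i \sqrt{9745} \approx 98.717 i$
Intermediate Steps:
$u = \frac{7}{5}$ ($u = \frac{63}{45} = 63 \cdot \frac{1}{45} = \frac{7}{5} \approx 1.4$)
$W{\left(y,r \right)} = 37 + 128 y$
$K = 330$ ($K = \left(-66\right) \left(-5\right) = 330$)
$\sqrt{W{\left(-79,u \right)} + K} = \sqrt{\left(37 + 128 \left(-79\right)\right) + 330} = \sqrt{\left(37 - 10112\right) + 330} = \sqrt{-10075 + 330} = \sqrt{-9745} = i \sqrt{9745}$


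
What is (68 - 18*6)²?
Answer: 1600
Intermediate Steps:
(68 - 18*6)² = (68 - 108)² = (-40)² = 1600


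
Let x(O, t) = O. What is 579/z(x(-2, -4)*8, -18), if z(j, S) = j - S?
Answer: 579/2 ≈ 289.50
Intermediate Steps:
579/z(x(-2, -4)*8, -18) = 579/(-2*8 - 1*(-18)) = 579/(-16 + 18) = 579/2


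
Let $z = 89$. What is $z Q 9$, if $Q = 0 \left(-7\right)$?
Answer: $0$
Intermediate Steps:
$Q = 0$
$z Q 9 = 89 \cdot 0 \cdot 9 = 0 \cdot 9 = 0$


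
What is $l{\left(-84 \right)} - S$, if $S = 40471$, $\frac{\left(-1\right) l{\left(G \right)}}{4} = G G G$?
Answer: $2330345$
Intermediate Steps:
$l{\left(G \right)} = - 4 G^{3}$ ($l{\left(G \right)} = - 4 G G G = - 4 G^{2} G = - 4 G^{3}$)
$l{\left(-84 \right)} - S = - 4 \left(-84\right)^{3} - 40471 = \left(-4\right) \left(-592704\right) - 40471 = 2370816 - 40471 = 2330345$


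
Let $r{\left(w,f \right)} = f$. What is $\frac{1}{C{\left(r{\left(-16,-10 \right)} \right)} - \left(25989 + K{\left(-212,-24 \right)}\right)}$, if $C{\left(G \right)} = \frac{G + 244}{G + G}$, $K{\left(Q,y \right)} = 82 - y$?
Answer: $- \frac{10}{261067} \approx -3.8304 \cdot 10^{-5}$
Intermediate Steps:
$C{\left(G \right)} = \frac{244 + G}{2 G}$
$\frac{1}{C{\left(r{\left(-16,-10 \right)} \right)} - \left(25989 + K{\left(-212,-24 \right)}\right)} = \frac{1}{\frac{244 - 10}{2 \left(-10\right)} - \left(26071 + 24\right)} = \frac{1}{\frac{1}{2} \left(- \frac{1}{10}\right) 234 - 26095} = \frac{1}{- \frac{117}{10} - 26095} = \frac{1}{- \frac{261067}{10}} = - \frac{10}{261067}$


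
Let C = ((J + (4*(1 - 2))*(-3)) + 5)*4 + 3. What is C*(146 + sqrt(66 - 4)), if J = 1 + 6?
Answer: 14454 + 99*sqrt(62) ≈ 15234.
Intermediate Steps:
J = 7
C = 99 (C = ((7 + (4*(1 - 2))*(-3)) + 5)*4 + 3 = ((7 + (4*(-1))*(-3)) + 5)*4 + 3 = ((7 - 4*(-3)) + 5)*4 + 3 = ((7 + 12) + 5)*4 + 3 = (19 + 5)*4 + 3 = 24*4 + 3 = 96 + 3 = 99)
C*(146 + sqrt(66 - 4)) = 99*(146 + sqrt(66 - 4)) = 99*(146 + sqrt(62)) = 14454 + 99*sqrt(62)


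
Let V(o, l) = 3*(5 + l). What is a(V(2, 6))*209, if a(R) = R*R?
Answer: 227601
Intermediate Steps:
V(o, l) = 15 + 3*l
a(R) = R²
a(V(2, 6))*209 = (15 + 3*6)²*209 = (15 + 18)²*209 = 33²*209 = 1089*209 = 227601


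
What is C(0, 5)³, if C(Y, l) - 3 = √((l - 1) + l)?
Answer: 216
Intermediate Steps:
C(Y, l) = 3 + √(-1 + 2*l) (C(Y, l) = 3 + √((l - 1) + l) = 3 + √((-1 + l) + l) = 3 + √(-1 + 2*l))
C(0, 5)³ = (3 + √(-1 + 2*5))³ = (3 + √(-1 + 10))³ = (3 + √9)³ = (3 + 3)³ = 6³ = 216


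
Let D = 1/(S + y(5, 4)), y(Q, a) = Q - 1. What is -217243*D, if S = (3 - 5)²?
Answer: -217243/8 ≈ -27155.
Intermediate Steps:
y(Q, a) = -1 + Q
S = 4 (S = (-2)² = 4)
D = ⅛ (D = 1/(4 + (-1 + 5)) = 1/(4 + 4) = 1/8 = ⅛ ≈ 0.12500)
-217243*D = -217243*⅛ = -217243/8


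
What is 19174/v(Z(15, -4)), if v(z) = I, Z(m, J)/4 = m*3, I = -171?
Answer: -19174/171 ≈ -112.13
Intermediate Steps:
Z(m, J) = 12*m (Z(m, J) = 4*(m*3) = 4*(3*m) = 12*m)
v(z) = -171
19174/v(Z(15, -4)) = 19174/(-171) = 19174*(-1/171) = -19174/171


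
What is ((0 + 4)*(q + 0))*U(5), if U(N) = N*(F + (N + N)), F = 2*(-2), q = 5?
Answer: 600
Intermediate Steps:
F = -4
U(N) = N*(-4 + 2*N) (U(N) = N*(-4 + (N + N)) = N*(-4 + 2*N))
((0 + 4)*(q + 0))*U(5) = ((0 + 4)*(5 + 0))*(2*5*(-2 + 5)) = (4*5)*(2*5*3) = 20*30 = 600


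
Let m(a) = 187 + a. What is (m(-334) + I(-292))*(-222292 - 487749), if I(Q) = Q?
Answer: 311707999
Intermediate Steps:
(m(-334) + I(-292))*(-222292 - 487749) = ((187 - 334) - 292)*(-222292 - 487749) = (-147 - 292)*(-710041) = -439*(-710041) = 311707999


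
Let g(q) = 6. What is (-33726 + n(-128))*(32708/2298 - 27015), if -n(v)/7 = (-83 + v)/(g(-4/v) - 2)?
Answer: 4139423370187/4596 ≈ 9.0066e+8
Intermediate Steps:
n(v) = 581/4 - 7*v/4 (n(v) = -7*(-83 + v)/(6 - 2) = -7*(-83 + v)/4 = -7*(-83/4 + v/4) = 581/4 - 7*v/4)
(-33726 + n(-128))*(32708/2298 - 27015) = (-33726 + (581/4 - 7/4*(-128)))*(32708/2298 - 27015) = (-33726 + (581/4 + 224))*(32708*(1/2298) - 27015) = (-33726 + 1477/4)*(16354/1149 - 27015) = -133427/4*(-31023881/1149) = 4139423370187/4596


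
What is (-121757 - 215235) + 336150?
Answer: -842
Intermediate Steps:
(-121757 - 215235) + 336150 = -336992 + 336150 = -842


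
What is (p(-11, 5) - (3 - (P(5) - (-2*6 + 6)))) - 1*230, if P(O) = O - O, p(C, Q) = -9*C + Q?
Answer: -123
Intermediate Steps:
p(C, Q) = Q - 9*C
P(O) = 0
(p(-11, 5) - (3 - (P(5) - (-2*6 + 6)))) - 1*230 = ((5 - 9*(-11)) - (3 - (0 - (-2*6 + 6)))) - 1*230 = ((5 + 99) - (3 - (0 - (-12 + 6)))) - 230 = (104 - (3 - (0 - 1*(-6)))) - 230 = (104 - (3 - (0 + 6))) - 230 = (104 - (3 - 1*6)) - 230 = (104 - (3 - 6)) - 230 = (104 - 1*(-3)) - 230 = (104 + 3) - 230 = 107 - 230 = -123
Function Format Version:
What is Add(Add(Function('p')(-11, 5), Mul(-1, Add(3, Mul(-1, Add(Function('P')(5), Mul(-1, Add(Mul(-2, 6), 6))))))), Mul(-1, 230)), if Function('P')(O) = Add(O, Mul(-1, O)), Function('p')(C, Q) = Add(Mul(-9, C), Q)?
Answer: -123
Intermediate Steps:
Function('p')(C, Q) = Add(Q, Mul(-9, C))
Function('P')(O) = 0
Add(Add(Function('p')(-11, 5), Mul(-1, Add(3, Mul(-1, Add(Function('P')(5), Mul(-1, Add(Mul(-2, 6), 6))))))), Mul(-1, 230)) = Add(Add(Add(5, Mul(-9, -11)), Mul(-1, Add(3, Mul(-1, Add(0, Mul(-1, Add(Mul(-2, 6), 6))))))), Mul(-1, 230)) = Add(Add(Add(5, 99), Mul(-1, Add(3, Mul(-1, Add(0, Mul(-1, Add(-12, 6))))))), -230) = Add(Add(104, Mul(-1, Add(3, Mul(-1, Add(0, Mul(-1, -6)))))), -230) = Add(Add(104, Mul(-1, Add(3, Mul(-1, Add(0, 6))))), -230) = Add(Add(104, Mul(-1, Add(3, Mul(-1, 6)))), -230) = Add(Add(104, Mul(-1, Add(3, -6))), -230) = Add(Add(104, Mul(-1, -3)), -230) = Add(Add(104, 3), -230) = Add(107, -230) = -123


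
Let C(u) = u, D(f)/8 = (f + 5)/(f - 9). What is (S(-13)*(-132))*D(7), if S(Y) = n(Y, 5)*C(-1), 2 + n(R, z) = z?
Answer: -19008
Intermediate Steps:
D(f) = 8*(5 + f)/(-9 + f) (D(f) = 8*((f + 5)/(f - 9)) = 8*((5 + f)/(-9 + f)) = 8*(5 + f)/(-9 + f))
n(R, z) = -2 + z
S(Y) = -3 (S(Y) = (-2 + 5)*(-1) = 3*(-1) = -3)
(S(-13)*(-132))*D(7) = (-3*(-132))*(8*(5 + 7)/(-9 + 7)) = 396*(8*12/(-2)) = 396*(8*(-½)*12) = 396*(-48) = -19008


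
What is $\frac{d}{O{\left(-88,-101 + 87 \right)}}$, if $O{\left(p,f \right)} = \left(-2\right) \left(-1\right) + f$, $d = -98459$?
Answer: $\frac{98459}{12} \approx 8204.9$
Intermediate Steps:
$O{\left(p,f \right)} = 2 + f$
$\frac{d}{O{\left(-88,-101 + 87 \right)}} = - \frac{98459}{2 + \left(-101 + 87\right)} = - \frac{98459}{2 - 14} = - \frac{98459}{-12} = \left(-98459\right) \left(- \frac{1}{12}\right) = \frac{98459}{12}$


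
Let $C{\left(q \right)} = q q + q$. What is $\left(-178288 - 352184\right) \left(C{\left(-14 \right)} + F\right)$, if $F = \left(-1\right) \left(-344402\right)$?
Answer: $-182792163648$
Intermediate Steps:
$C{\left(q \right)} = q + q^{2}$ ($C{\left(q \right)} = q^{2} + q = q + q^{2}$)
$F = 344402$
$\left(-178288 - 352184\right) \left(C{\left(-14 \right)} + F\right) = \left(-178288 - 352184\right) \left(- 14 \left(1 - 14\right) + 344402\right) = - 530472 \left(\left(-14\right) \left(-13\right) + 344402\right) = - 530472 \left(182 + 344402\right) = \left(-530472\right) 344584 = -182792163648$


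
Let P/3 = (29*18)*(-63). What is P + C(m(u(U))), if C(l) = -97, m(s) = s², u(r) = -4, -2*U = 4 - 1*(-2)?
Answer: -98755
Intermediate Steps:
U = -3 (U = -(4 - 1*(-2))/2 = -(4 + 2)/2 = -½*6 = -3)
P = -98658 (P = 3*((29*18)*(-63)) = 3*(522*(-63)) = 3*(-32886) = -98658)
P + C(m(u(U))) = -98658 - 97 = -98755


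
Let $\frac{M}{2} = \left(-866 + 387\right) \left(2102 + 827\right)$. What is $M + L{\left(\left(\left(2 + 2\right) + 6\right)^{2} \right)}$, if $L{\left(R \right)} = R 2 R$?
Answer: $-2785982$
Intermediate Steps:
$M = -2805982$ ($M = 2 \left(-866 + 387\right) \left(2102 + 827\right) = 2 \left(\left(-479\right) 2929\right) = 2 \left(-1402991\right) = -2805982$)
$L{\left(R \right)} = 2 R^{2}$ ($L{\left(R \right)} = 2 R R = 2 R^{2}$)
$M + L{\left(\left(\left(2 + 2\right) + 6\right)^{2} \right)} = -2805982 + 2 \left(\left(\left(2 + 2\right) + 6\right)^{2}\right)^{2} = -2805982 + 2 \left(\left(4 + 6\right)^{2}\right)^{2} = -2805982 + 2 \left(10^{2}\right)^{2} = -2805982 + 2 \cdot 100^{2} = -2805982 + 2 \cdot 10000 = -2805982 + 20000 = -2785982$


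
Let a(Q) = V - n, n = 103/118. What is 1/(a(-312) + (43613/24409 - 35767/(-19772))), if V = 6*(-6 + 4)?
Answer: -28474270132/264160077705 ≈ -0.10779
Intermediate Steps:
V = -12 (V = 6*(-2) = -12)
n = 103/118 (n = 103*(1/118) = 103/118 ≈ 0.87288)
a(Q) = -1519/118 (a(Q) = -12 - 1*103/118 = -12 - 103/118 = -1519/118)
1/(a(-312) + (43613/24409 - 35767/(-19772))) = 1/(-1519/118 + (43613/24409 - 35767/(-19772))) = 1/(-1519/118 + (43613*(1/24409) - 35767*(-1/19772))) = 1/(-1519/118 + (43613/24409 + 35767/19772)) = 1/(-1519/118 + 1735352939/482614748) = 1/(-264160077705/28474270132) = -28474270132/264160077705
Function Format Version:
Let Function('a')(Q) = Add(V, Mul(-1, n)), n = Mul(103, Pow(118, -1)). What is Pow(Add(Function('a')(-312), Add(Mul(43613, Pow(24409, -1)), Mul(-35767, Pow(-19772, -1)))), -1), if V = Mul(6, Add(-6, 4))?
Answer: Rational(-28474270132, 264160077705) ≈ -0.10779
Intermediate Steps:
V = -12 (V = Mul(6, -2) = -12)
n = Rational(103, 118) (n = Mul(103, Rational(1, 118)) = Rational(103, 118) ≈ 0.87288)
Function('a')(Q) = Rational(-1519, 118) (Function('a')(Q) = Add(-12, Mul(-1, Rational(103, 118))) = Add(-12, Rational(-103, 118)) = Rational(-1519, 118))
Pow(Add(Function('a')(-312), Add(Mul(43613, Pow(24409, -1)), Mul(-35767, Pow(-19772, -1)))), -1) = Pow(Add(Rational(-1519, 118), Add(Mul(43613, Pow(24409, -1)), Mul(-35767, Pow(-19772, -1)))), -1) = Pow(Add(Rational(-1519, 118), Add(Mul(43613, Rational(1, 24409)), Mul(-35767, Rational(-1, 19772)))), -1) = Pow(Add(Rational(-1519, 118), Add(Rational(43613, 24409), Rational(35767, 19772))), -1) = Pow(Add(Rational(-1519, 118), Rational(1735352939, 482614748)), -1) = Pow(Rational(-264160077705, 28474270132), -1) = Rational(-28474270132, 264160077705)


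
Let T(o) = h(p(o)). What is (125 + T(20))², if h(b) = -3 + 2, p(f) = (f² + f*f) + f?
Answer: 15376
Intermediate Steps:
p(f) = f + 2*f² (p(f) = (f² + f²) + f = 2*f² + f = f + 2*f²)
h(b) = -1
T(o) = -1
(125 + T(20))² = (125 - 1)² = 124² = 15376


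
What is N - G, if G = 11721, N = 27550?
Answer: 15829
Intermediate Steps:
N - G = 27550 - 1*11721 = 27550 - 11721 = 15829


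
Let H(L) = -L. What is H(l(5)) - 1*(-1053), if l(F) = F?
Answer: 1048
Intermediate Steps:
H(l(5)) - 1*(-1053) = -1*5 - 1*(-1053) = -5 + 1053 = 1048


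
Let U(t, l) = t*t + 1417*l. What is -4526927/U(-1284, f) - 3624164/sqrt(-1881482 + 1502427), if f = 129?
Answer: -4526927/1831449 + 3624164*I*sqrt(379055)/379055 ≈ -2.4718 + 5886.5*I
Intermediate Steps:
U(t, l) = t**2 + 1417*l
-4526927/U(-1284, f) - 3624164/sqrt(-1881482 + 1502427) = -4526927/((-1284)**2 + 1417*129) - 3624164/sqrt(-1881482 + 1502427) = -4526927/(1648656 + 182793) - 3624164*(-I*sqrt(379055)/379055) = -4526927/1831449 - 3624164*(-I*sqrt(379055)/379055) = -4526927*1/1831449 - (-3624164)*I*sqrt(379055)/379055 = -4526927/1831449 + 3624164*I*sqrt(379055)/379055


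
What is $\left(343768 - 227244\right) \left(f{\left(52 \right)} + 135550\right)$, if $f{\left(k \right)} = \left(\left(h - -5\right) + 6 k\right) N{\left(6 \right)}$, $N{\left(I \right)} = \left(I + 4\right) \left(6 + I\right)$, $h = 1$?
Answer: $20241384040$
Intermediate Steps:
$N{\left(I \right)} = \left(4 + I\right) \left(6 + I\right)$
$f{\left(k \right)} = 720 + 720 k$ ($f{\left(k \right)} = \left(\left(1 - -5\right) + 6 k\right) \left(24 + 6^{2} + 10 \cdot 6\right) = \left(\left(1 + 5\right) + 6 k\right) \left(24 + 36 + 60\right) = \left(6 + 6 k\right) 120 = 720 + 720 k$)
$\left(343768 - 227244\right) \left(f{\left(52 \right)} + 135550\right) = \left(343768 - 227244\right) \left(\left(720 + 720 \cdot 52\right) + 135550\right) = 116524 \left(\left(720 + 37440\right) + 135550\right) = 116524 \left(38160 + 135550\right) = 116524 \cdot 173710 = 20241384040$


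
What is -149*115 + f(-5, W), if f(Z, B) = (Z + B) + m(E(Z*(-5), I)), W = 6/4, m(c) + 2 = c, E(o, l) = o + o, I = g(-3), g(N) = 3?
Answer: -34181/2 ≈ -17091.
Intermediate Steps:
I = 3
E(o, l) = 2*o
m(c) = -2 + c
W = 3/2 (W = 6*(1/4) = 3/2 ≈ 1.5000)
f(Z, B) = -2 + B - 9*Z (f(Z, B) = (Z + B) + (-2 + 2*(Z*(-5))) = (B + Z) + (-2 + 2*(-5*Z)) = (B + Z) + (-2 - 10*Z) = -2 + B - 9*Z)
-149*115 + f(-5, W) = -149*115 + (-2 + 3/2 - 9*(-5)) = -17135 + (-2 + 3/2 + 45) = -17135 + 89/2 = -34181/2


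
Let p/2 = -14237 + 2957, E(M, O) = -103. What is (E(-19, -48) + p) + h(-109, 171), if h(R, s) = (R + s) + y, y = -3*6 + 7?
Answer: -22612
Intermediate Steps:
y = -11 (y = -18 + 7 = -11)
p = -22560 (p = 2*(-14237 + 2957) = 2*(-11280) = -22560)
h(R, s) = -11 + R + s (h(R, s) = (R + s) - 11 = -11 + R + s)
(E(-19, -48) + p) + h(-109, 171) = (-103 - 22560) + (-11 - 109 + 171) = -22663 + 51 = -22612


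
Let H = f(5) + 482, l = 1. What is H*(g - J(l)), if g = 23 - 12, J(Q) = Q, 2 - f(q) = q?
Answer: 4790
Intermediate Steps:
f(q) = 2 - q
g = 11
H = 479 (H = (2 - 1*5) + 482 = (2 - 5) + 482 = -3 + 482 = 479)
H*(g - J(l)) = 479*(11 - 1*1) = 479*(11 - 1) = 479*10 = 4790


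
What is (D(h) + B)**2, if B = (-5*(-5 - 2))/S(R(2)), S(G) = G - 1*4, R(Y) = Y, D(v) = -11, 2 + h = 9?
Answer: 3249/4 ≈ 812.25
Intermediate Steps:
h = 7 (h = -2 + 9 = 7)
S(G) = -4 + G (S(G) = G - 4 = -4 + G)
B = -35/2 (B = (-5*(-5 - 2))/(-4 + 2) = -5*(-7)/(-2) = 35*(-1/2) = -35/2 ≈ -17.500)
(D(h) + B)**2 = (-11 - 35/2)**2 = (-57/2)**2 = 3249/4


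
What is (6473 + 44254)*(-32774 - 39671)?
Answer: -3674917515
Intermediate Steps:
(6473 + 44254)*(-32774 - 39671) = 50727*(-72445) = -3674917515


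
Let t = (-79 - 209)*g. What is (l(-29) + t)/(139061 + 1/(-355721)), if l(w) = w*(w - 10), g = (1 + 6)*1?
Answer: -20987539/3297794532 ≈ -0.0063641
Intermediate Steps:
g = 7 (g = 7*1 = 7)
t = -2016 (t = (-79 - 209)*7 = -288*7 = -2016)
l(w) = w*(-10 + w)
(l(-29) + t)/(139061 + 1/(-355721)) = (-29*(-10 - 29) - 2016)/(139061 + 1/(-355721)) = (-29*(-39) - 2016)/(139061 - 1/355721) = (1131 - 2016)/(49466917980/355721) = -885*355721/49466917980 = -20987539/3297794532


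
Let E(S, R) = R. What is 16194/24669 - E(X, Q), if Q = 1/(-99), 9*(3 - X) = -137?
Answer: 180875/271359 ≈ 0.66655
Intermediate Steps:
X = 164/9 (X = 3 - ⅑*(-137) = 3 + 137/9 = 164/9 ≈ 18.222)
Q = -1/99 ≈ -0.010101
16194/24669 - E(X, Q) = 16194/24669 - 1*(-1/99) = 16194*(1/24669) + 1/99 = 5398/8223 + 1/99 = 180875/271359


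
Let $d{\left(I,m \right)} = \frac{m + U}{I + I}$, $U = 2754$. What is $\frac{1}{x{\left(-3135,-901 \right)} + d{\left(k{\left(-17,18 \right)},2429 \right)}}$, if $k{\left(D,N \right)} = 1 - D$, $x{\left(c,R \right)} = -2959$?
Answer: $- \frac{36}{101341} \approx -0.00035524$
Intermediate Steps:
$d{\left(I,m \right)} = \frac{2754 + m}{2 I}$ ($d{\left(I,m \right)} = \frac{m + 2754}{I + I} = \frac{2754 + m}{2 I}$)
$\frac{1}{x{\left(-3135,-901 \right)} + d{\left(k{\left(-17,18 \right)},2429 \right)}} = \frac{1}{-2959 + \frac{2754 + 2429}{2 \left(1 - -17\right)}} = \frac{1}{-2959 + \frac{1}{2} \frac{1}{1 + 17} \cdot 5183} = \frac{1}{-2959 + \frac{1}{2} \cdot \frac{1}{18} \cdot 5183} = \frac{1}{-2959 + \frac{5183}{36}} = \frac{1}{- \frac{101341}{36}} = - \frac{36}{101341}$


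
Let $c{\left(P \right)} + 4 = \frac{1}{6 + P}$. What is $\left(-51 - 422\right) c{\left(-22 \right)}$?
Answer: $\frac{30745}{16} \approx 1921.6$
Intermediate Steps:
$c{\left(P \right)} = -4 + \frac{1}{6 + P}$
$\left(-51 - 422\right) c{\left(-22 \right)} = \left(-51 - 422\right) \frac{-23 - -88}{6 - 22} = - 473 \frac{-23 + 88}{-16} = - 473 \left(\left(- \frac{1}{16}\right) 65\right) = \left(-473\right) \left(- \frac{65}{16}\right) = \frac{30745}{16}$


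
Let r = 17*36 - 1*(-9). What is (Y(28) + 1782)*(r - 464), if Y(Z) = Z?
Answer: 284170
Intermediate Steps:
r = 621 (r = 612 + 9 = 621)
(Y(28) + 1782)*(r - 464) = (28 + 1782)*(621 - 464) = 1810*157 = 284170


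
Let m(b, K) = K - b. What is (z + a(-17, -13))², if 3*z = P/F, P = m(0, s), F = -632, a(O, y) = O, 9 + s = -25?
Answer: 259177801/898704 ≈ 288.39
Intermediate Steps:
s = -34 (s = -9 - 25 = -34)
P = -34 (P = -34 - 1*0 = -34 + 0 = -34)
z = 17/948 (z = (-34/(-632))/3 = (-34*(-1/632))/3 = (⅓)*(17/316) = 17/948 ≈ 0.017932)
(z + a(-17, -13))² = (17/948 - 17)² = (-16099/948)² = 259177801/898704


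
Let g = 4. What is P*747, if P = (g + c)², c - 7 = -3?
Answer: 47808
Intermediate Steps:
c = 4 (c = 7 - 3 = 4)
P = 64 (P = (4 + 4)² = 8² = 64)
P*747 = 64*747 = 47808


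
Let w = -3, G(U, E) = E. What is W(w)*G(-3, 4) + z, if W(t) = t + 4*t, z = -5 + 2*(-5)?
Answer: -75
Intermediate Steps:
z = -15 (z = -5 - 10 = -15)
W(t) = 5*t
W(w)*G(-3, 4) + z = (5*(-3))*4 - 15 = -15*4 - 15 = -60 - 15 = -75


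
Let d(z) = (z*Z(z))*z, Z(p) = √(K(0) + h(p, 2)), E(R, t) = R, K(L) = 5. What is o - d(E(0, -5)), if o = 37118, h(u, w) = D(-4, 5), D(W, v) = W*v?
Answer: 37118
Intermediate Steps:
h(u, w) = -20 (h(u, w) = -4*5 = -20)
Z(p) = I*√15 (Z(p) = √(5 - 20) = √(-15) = I*√15)
d(z) = I*√15*z² (d(z) = (z*(I*√15))*z = (I*z*√15)*z = I*√15*z²)
o - d(E(0, -5)) = 37118 - I*√15*0² = 37118 - I*√15*0 = 37118 - 1*0 = 37118 + 0 = 37118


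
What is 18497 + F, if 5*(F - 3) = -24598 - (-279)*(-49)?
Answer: 54231/5 ≈ 10846.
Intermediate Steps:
F = -38254/5 (F = 3 + (-24598 - (-279)*(-49))/5 = 3 + (-24598 - 1*13671)/5 = 3 + (-24598 - 13671)/5 = 3 + (1/5)*(-38269) = 3 - 38269/5 = -38254/5 ≈ -7650.8)
18497 + F = 18497 - 38254/5 = 54231/5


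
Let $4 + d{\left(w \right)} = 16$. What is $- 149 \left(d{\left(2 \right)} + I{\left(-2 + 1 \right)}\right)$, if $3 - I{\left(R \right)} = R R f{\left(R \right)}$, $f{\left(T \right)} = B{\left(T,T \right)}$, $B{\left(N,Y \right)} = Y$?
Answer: $-2384$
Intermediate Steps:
$d{\left(w \right)} = 12$ ($d{\left(w \right)} = -4 + 16 = 12$)
$f{\left(T \right)} = T$
$I{\left(R \right)} = 3 - R^{3}$ ($I{\left(R \right)} = 3 - R R R = 3 - R^{2} R = 3 - R^{3}$)
$- 149 \left(d{\left(2 \right)} + I{\left(-2 + 1 \right)}\right) = - 149 \left(12 + \left(3 - \left(-2 + 1\right)^{3}\right)\right) = - 149 \left(12 + \left(3 - \left(-1\right)^{3}\right)\right) = - 149 \left(12 + \left(3 - -1\right)\right) = - 149 \left(12 + \left(3 + 1\right)\right) = - 149 \left(12 + 4\right) = \left(-149\right) 16 = -2384$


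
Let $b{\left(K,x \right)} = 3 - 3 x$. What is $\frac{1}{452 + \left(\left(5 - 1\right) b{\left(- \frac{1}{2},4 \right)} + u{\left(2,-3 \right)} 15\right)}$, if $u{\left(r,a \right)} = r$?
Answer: $\frac{1}{446} \approx 0.0022422$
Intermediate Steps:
$\frac{1}{452 + \left(\left(5 - 1\right) b{\left(- \frac{1}{2},4 \right)} + u{\left(2,-3 \right)} 15\right)} = \frac{1}{452 + \left(\left(5 - 1\right) \left(3 - 12\right) + 2 \cdot 15\right)} = \frac{1}{452 + \left(4 \left(3 - 12\right) + 30\right)} = \frac{1}{452 + \left(4 \left(-9\right) + 30\right)} = \frac{1}{452 + \left(-36 + 30\right)} = \frac{1}{452 - 6} = \frac{1}{446}$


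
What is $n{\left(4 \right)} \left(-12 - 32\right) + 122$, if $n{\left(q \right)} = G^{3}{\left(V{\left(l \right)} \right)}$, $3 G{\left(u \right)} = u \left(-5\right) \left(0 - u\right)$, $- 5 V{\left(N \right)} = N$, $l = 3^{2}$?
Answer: $- \frac{850802}{125} \approx -6806.4$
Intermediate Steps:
$l = 9$
$V{\left(N \right)} = - \frac{N}{5}$
$G{\left(u \right)} = \frac{5 u^{2}}{3}$ ($G{\left(u \right)} = \frac{u \left(-5\right) \left(0 - u\right)}{3} = \frac{- 5 u \left(- u\right)}{3} = \frac{5 u^{2}}{3}$)
$n{\left(q \right)} = \frac{19683}{125}$ ($n{\left(q \right)} = \left(\frac{5 \left(\left(- \frac{1}{5}\right) 9\right)^{2}}{3}\right)^{3} = \left(\frac{5 \left(- \frac{9}{5}\right)^{2}}{3}\right)^{3} = \left(\frac{5}{3} \cdot \frac{81}{25}\right)^{3} = \left(\frac{27}{5}\right)^{3} = \frac{19683}{125}$)
$n{\left(4 \right)} \left(-12 - 32\right) + 122 = \frac{19683 \left(-12 - 32\right)}{125} + 122 = \frac{19683}{125} \left(-44\right) + 122 = - \frac{866052}{125} + 122 = - \frac{850802}{125}$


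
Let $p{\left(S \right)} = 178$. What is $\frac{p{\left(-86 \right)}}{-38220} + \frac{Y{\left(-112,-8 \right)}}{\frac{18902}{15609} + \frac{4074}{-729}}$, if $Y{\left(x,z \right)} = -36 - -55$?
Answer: $- \frac{229778898539}{52883217660} \approx -4.345$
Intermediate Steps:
$Y{\left(x,z \right)} = 19$ ($Y{\left(x,z \right)} = -36 + 55 = 19$)
$\frac{p{\left(-86 \right)}}{-38220} + \frac{Y{\left(-112,-8 \right)}}{\frac{18902}{15609} + \frac{4074}{-729}} = \frac{178}{-38220} + \frac{19}{\frac{18902}{15609} + \frac{4074}{-729}} = 178 \left(- \frac{1}{38220}\right) + \frac{19}{18902 \cdot \frac{1}{15609} + 4074 \left(- \frac{1}{729}\right)} = - \frac{89}{19110} + \frac{19}{\frac{18902}{15609} - \frac{1358}{243}} = - \frac{89}{19110} + \frac{19}{- \frac{5534612}{1264329}} = - \frac{89}{19110} + 19 \left(- \frac{1264329}{5534612}\right) = - \frac{89}{19110} - \frac{24022251}{5534612} = - \frac{229778898539}{52883217660}$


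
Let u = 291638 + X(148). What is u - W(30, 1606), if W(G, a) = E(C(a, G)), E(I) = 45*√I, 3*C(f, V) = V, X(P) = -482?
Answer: 291156 - 45*√10 ≈ 2.9101e+5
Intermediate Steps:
C(f, V) = V/3
W(G, a) = 15*√3*√G (W(G, a) = 45*√(G/3) = 45*(√3*√G/3) = 15*√3*√G)
u = 291156 (u = 291638 - 482 = 291156)
u - W(30, 1606) = 291156 - 15*√3*√30 = 291156 - 45*√10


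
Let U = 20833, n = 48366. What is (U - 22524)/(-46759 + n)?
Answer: -1691/1607 ≈ -1.0523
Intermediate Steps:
(U - 22524)/(-46759 + n) = (20833 - 22524)/(-46759 + 48366) = -1691/1607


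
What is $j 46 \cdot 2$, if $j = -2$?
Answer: $-184$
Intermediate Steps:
$j 46 \cdot 2 = \left(-2\right) 46 \cdot 2 = \left(-92\right) 2 = -184$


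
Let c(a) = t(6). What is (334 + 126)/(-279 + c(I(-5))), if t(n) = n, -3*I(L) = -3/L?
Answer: -460/273 ≈ -1.6850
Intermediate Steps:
I(L) = 1/L (I(L) = -(-1)/L = 1/L)
c(a) = 6
(334 + 126)/(-279 + c(I(-5))) = (334 + 126)/(-279 + 6) = 460/(-273) = 460*(-1/273) = -460/273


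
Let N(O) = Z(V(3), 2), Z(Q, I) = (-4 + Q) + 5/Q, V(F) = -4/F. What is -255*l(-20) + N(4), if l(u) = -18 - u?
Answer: -6229/12 ≈ -519.08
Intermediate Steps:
Z(Q, I) = -4 + Q + 5/Q
N(O) = -109/12 (N(O) = -4 - 4/3 + 5/((-4/3)) = -4 - 4*⅓ + 5/((-4*⅓)) = -4 - 4/3 + 5/(-4/3) = -4 - 4/3 + 5*(-¾) = -4 - 4/3 - 15/4 = -109/12)
-255*l(-20) + N(4) = -255*(-18 - 1*(-20)) - 109/12 = -255*(-18 + 20) - 109/12 = -255*2 - 109/12 = -510 - 109/12 = -6229/12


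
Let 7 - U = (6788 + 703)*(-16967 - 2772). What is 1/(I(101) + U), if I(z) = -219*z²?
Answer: 1/145630837 ≈ 6.8667e-9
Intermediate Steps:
U = 147864856 (U = 7 - (6788 + 703)*(-16967 - 2772) = 7 - 7491*(-19739) = 7 - 1*(-147864849) = 7 + 147864849 = 147864856)
1/(I(101) + U) = 1/(-219*101² + 147864856) = 1/(-219*10201 + 147864856) = 1/(-2234019 + 147864856) = 1/145630837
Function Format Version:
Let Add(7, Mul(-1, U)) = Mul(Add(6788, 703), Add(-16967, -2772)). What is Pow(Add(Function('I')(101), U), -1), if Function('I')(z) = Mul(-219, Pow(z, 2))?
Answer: Rational(1, 145630837) ≈ 6.8667e-9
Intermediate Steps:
U = 147864856 (U = Add(7, Mul(-1, Mul(Add(6788, 703), Add(-16967, -2772)))) = Add(7, Mul(-1, Mul(7491, -19739))) = Add(7, Mul(-1, -147864849)) = Add(7, 147864849) = 147864856)
Pow(Add(Function('I')(101), U), -1) = Pow(Add(Mul(-219, Pow(101, 2)), 147864856), -1) = Pow(Add(Mul(-219, 10201), 147864856), -1) = Pow(Add(-2234019, 147864856), -1) = Pow(145630837, -1) = Rational(1, 145630837)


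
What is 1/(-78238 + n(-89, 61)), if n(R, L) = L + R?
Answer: -1/78266 ≈ -1.2777e-5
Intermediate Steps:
1/(-78238 + n(-89, 61)) = 1/(-78238 + (61 - 89)) = 1/(-78238 - 28) = 1/(-78266) = -1/78266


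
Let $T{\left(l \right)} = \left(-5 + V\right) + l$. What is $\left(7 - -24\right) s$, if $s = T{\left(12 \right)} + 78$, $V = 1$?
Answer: $2666$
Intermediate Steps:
$T{\left(l \right)} = -4 + l$ ($T{\left(l \right)} = \left(-5 + 1\right) + l = -4 + l$)
$s = 86$ ($s = \left(-4 + 12\right) + 78 = 8 + 78 = 86$)
$\left(7 - -24\right) s = \left(7 - -24\right) 86 = \left(7 + 24\right) 86 = 31 \cdot 86 = 2666$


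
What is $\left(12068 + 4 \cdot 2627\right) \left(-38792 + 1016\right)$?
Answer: $-852830976$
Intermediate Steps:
$\left(12068 + 4 \cdot 2627\right) \left(-38792 + 1016\right) = \left(12068 + 10508\right) \left(-37776\right) = 22576 \left(-37776\right) = -852830976$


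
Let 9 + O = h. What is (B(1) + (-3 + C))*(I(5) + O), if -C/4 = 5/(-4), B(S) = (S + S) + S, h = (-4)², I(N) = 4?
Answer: 55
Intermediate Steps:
h = 16
O = 7 (O = -9 + 16 = 7)
B(S) = 3*S (B(S) = 2*S + S = 3*S)
C = 5 (C = -20/(-4) = -20*(-1)/4 = -4*(-5/4) = 5)
(B(1) + (-3 + C))*(I(5) + O) = (3*1 + (-3 + 5))*(4 + 7) = (3 + 2)*11 = 5*11 = 55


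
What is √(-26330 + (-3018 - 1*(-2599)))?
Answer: I*√26749 ≈ 163.55*I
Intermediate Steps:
√(-26330 + (-3018 - 1*(-2599))) = √(-26330 + (-3018 + 2599)) = √(-26330 - 419) = √(-26749) = I*√26749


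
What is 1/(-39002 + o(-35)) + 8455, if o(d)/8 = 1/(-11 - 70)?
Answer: 26710782269/3159170 ≈ 8455.0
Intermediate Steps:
o(d) = -8/81 (o(d) = 8/(-11 - 70) = 8/(-81) = 8*(-1/81) = -8/81)
1/(-39002 + o(-35)) + 8455 = 1/(-39002 - 8/81) + 8455 = 1/(-3159170/81) + 8455 = -81/3159170 + 8455 = 26710782269/3159170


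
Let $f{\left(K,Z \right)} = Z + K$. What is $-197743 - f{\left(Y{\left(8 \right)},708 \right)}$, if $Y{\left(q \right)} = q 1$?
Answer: $-198459$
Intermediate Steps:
$Y{\left(q \right)} = q$
$f{\left(K,Z \right)} = K + Z$
$-197743 - f{\left(Y{\left(8 \right)},708 \right)} = -197743 - \left(8 + 708\right) = -197743 - 716 = -198459$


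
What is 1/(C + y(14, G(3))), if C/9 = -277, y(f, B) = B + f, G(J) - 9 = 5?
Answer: -1/2465 ≈ -0.00040568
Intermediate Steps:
G(J) = 14 (G(J) = 9 + 5 = 14)
C = -2493 (C = 9*(-277) = -2493)
1/(C + y(14, G(3))) = 1/(-2493 + (14 + 14)) = 1/(-2493 + 28) = 1/(-2465) = -1/2465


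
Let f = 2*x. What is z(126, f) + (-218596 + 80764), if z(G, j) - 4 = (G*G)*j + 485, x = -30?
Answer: -1089903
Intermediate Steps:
f = -60 (f = 2*(-30) = -60)
z(G, j) = 489 + j*G**2 (z(G, j) = 4 + ((G*G)*j + 485) = 4 + (G**2*j + 485) = 4 + (j*G**2 + 485) = 4 + (485 + j*G**2) = 489 + j*G**2)
z(126, f) + (-218596 + 80764) = (489 - 60*126**2) + (-218596 + 80764) = (489 - 60*15876) - 137832 = (489 - 952560) - 137832 = -952071 - 137832 = -1089903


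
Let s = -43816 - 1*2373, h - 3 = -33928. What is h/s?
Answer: 33925/46189 ≈ 0.73448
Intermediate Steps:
h = -33925 (h = 3 - 33928 = -33925)
s = -46189 (s = -43816 - 2373 = -46189)
h/s = -33925/(-46189) = -33925*(-1/46189) = 33925/46189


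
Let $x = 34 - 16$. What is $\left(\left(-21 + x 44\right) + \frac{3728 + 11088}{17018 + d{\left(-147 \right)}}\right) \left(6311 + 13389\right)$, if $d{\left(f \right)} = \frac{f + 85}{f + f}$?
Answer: $\frac{38040127104300}{2501677} \approx 1.5206 \cdot 10^{7}$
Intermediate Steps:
$d{\left(f \right)} = \frac{85 + f}{2 f}$
$x = 18$
$\left(\left(-21 + x 44\right) + \frac{3728 + 11088}{17018 + d{\left(-147 \right)}}\right) \left(6311 + 13389\right) = \left(\left(-21 + 18 \cdot 44\right) + \frac{3728 + 11088}{17018 + \frac{85 - 147}{2 \left(-147\right)}}\right) \left(6311 + 13389\right) = \left(\left(-21 + 792\right) + \frac{14816}{17018 + \frac{1}{2} \left(- \frac{1}{147}\right) \left(-62\right)}\right) 19700 = \left(771 + \frac{14816}{17018 + \frac{31}{147}}\right) 19700 = \left(771 + \frac{14816}{\frac{2501677}{147}}\right) 19700 = \left(771 + 14816 \cdot \frac{147}{2501677}\right) 19700 = \left(771 + \frac{2177952}{2501677}\right) 19700 = \frac{1930970919}{2501677} \cdot 19700 = \frac{38040127104300}{2501677}$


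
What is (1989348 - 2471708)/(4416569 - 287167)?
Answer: -241180/2064701 ≈ -0.11681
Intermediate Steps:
(1989348 - 2471708)/(4416569 - 287167) = -482360/4129402 = -482360*1/4129402 = -241180/2064701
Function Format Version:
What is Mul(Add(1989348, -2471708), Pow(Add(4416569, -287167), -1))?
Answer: Rational(-241180, 2064701) ≈ -0.11681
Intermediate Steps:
Mul(Add(1989348, -2471708), Pow(Add(4416569, -287167), -1)) = Mul(-482360, Pow(4129402, -1)) = Mul(-482360, Rational(1, 4129402)) = Rational(-241180, 2064701)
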